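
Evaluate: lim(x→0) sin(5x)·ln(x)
This is a 0·∞ indeterminate form.

Rewrite 0·∞ as a quotient (0/0 or ∞/∞ form), then apply L'Hôpital's rule:
  lim(x→0) sin(5x)·ln(x) = 0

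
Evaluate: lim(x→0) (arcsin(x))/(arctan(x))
This is a 0/0 indeterminate form.

Apply L'Hôpital's rule: differentiate numerator and denominator separately.
  f(x) = asin(x)   ⇒   f'(x) = 1/sqrt(1 - x^2)
  g(x) = atan(x)   ⇒   g'(x) = 1/(x^2 + 1)
  lim(x→0) f'(x)/g'(x) = lim(x→0) (1/sqrt(1 - x^2))/(1/(x^2 + 1))
  = 1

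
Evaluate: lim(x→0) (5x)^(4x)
This is an exponential indeterminate form.

For exponential indeterminate forms, take the natural log:
  Let L = lim(x→0) (5x)^(4x)
  Then ln(L) = lim(x→0) [exponent × ln(base)]
  Evaluate using L'Hôpital or standard limits, then exponentiate.
  L = 1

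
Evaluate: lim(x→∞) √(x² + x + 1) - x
This is an ∞-∞ indeterminate form.

Combine fractions or rationalize to convert ∞-∞ to 0/0 form:
  lim(x→∞) √(x² + x + 1) - x = 1/2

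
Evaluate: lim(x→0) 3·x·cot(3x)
This is a 0·∞ indeterminate form.

Rewrite 0·∞ as a quotient (0/0 or ∞/∞ form), then apply L'Hôpital's rule:
  lim(x→0) 3·x·cot(3x) = 1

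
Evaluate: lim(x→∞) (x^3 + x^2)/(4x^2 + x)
This is an ∞/∞ indeterminate form.

Apply L'Hôpital's rule: differentiate numerator and denominator separately.
  f(x) = x^3 + x^2   ⇒   f'(x) = 3·x^2 + 2·x
  g(x) = 4·x^2 + x   ⇒   g'(x) = 8·x + 1
  lim(x→∞) f'(x)/g'(x) = lim(x→∞) (3·x^2 + 2·x)/(8·x + 1)
  = ∞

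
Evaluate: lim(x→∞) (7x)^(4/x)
This is an exponential indeterminate form.

For exponential indeterminate forms, take the natural log:
  Let L = lim(x→∞) (7x)^(4/x)
  Then ln(L) = lim(x→∞) [exponent × ln(base)]
  Evaluate using L'Hôpital or standard limits, then exponentiate.
  L = 1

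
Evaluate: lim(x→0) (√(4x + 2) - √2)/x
This is a standard limit.

Factor or rationalize the expression:
  lim(x→0) (√(4x + 2) - √2)/x = sqrt(2)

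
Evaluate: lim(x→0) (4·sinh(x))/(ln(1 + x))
This is a 0/0 indeterminate form.

Apply L'Hôpital's rule: differentiate numerator and denominator separately.
  f(x) = 4·sinh(x)   ⇒   f'(x) = 4·cosh(x)
  g(x) = ln(x + 1)   ⇒   g'(x) = 1/(x + 1)
  lim(x→0) f'(x)/g'(x) = lim(x→0) (4·cosh(x))/(1/(x + 1))
  = 4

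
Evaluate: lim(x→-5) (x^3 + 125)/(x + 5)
This is a standard limit.

Factor or rationalize the expression:
  lim(x→-5) (x^3 + 125)/(x + 5) = 75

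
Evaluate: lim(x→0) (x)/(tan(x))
This is a 0/0 indeterminate form.

Apply L'Hôpital's rule: differentiate numerator and denominator separately.
  f(x) = x   ⇒   f'(x) = 1
  g(x) = tan(x)   ⇒   g'(x) = tan(x)^2 + 1
  lim(x→0) f'(x)/g'(x) = lim(x→0) (1)/(tan(x)^2 + 1)
  = 1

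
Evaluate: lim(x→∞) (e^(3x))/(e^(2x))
This is an ∞/∞ indeterminate form.

Apply L'Hôpital's rule: differentiate numerator and denominator separately.
  f(x) = e^(3·x)   ⇒   f'(x) = 3·e^(3·x)
  g(x) = e^(2·x)   ⇒   g'(x) = 2·e^(2·x)
  lim(x→∞) f'(x)/g'(x) = lim(x→∞) (3·e^(3·x))/(2·e^(2·x))
  = ∞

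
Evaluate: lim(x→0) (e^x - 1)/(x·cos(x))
This is a 0/0 indeterminate form.

Apply L'Hôpital's rule: differentiate numerator and denominator separately.
  f(x) = e^(x) - 1   ⇒   f'(x) = e^(x)
  g(x) = x·cos(x)   ⇒   g'(x) = -x·sin(x) + cos(x)
  lim(x→0) f'(x)/g'(x) = lim(x→0) (e^(x))/(-x·sin(x) + cos(x))
  = 1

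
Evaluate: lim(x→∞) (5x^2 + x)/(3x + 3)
This is an ∞/∞ indeterminate form.

Apply L'Hôpital's rule: differentiate numerator and denominator separately.
  f(x) = 5·x^2 + x   ⇒   f'(x) = 10·x + 1
  g(x) = 3·x + 3   ⇒   g'(x) = 3
  lim(x→∞) f'(x)/g'(x) = lim(x→∞) (10·x + 1)/(3)
  = ∞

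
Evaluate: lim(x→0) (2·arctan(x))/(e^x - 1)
This is a 0/0 indeterminate form.

Apply L'Hôpital's rule: differentiate numerator and denominator separately.
  f(x) = 2·atan(x)   ⇒   f'(x) = 2/(x^2 + 1)
  g(x) = e^(x) - 1   ⇒   g'(x) = e^(x)
  lim(x→0) f'(x)/g'(x) = lim(x→0) (2/(x^2 + 1))/(e^(x))
  = 2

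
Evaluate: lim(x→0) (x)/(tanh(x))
This is a 0/0 indeterminate form.

Apply L'Hôpital's rule: differentiate numerator and denominator separately.
  f(x) = x   ⇒   f'(x) = 1
  g(x) = tanh(x)   ⇒   g'(x) = 1 - tanh(x)^2
  lim(x→0) f'(x)/g'(x) = lim(x→0) (1)/(1 - tanh(x)^2)
  = 1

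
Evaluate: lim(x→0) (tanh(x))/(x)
This is a 0/0 indeterminate form.

Apply L'Hôpital's rule: differentiate numerator and denominator separately.
  f(x) = tanh(x)   ⇒   f'(x) = 1 - tanh(x)^2
  g(x) = x   ⇒   g'(x) = 1
  lim(x→0) f'(x)/g'(x) = lim(x→0) (1 - tanh(x)^2)/(1)
  = 1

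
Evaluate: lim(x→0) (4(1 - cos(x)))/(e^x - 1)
This is a 0/0 indeterminate form.

Apply L'Hôpital's rule: differentiate numerator and denominator separately.
  f(x) = 4 - 4·cos(x)   ⇒   f'(x) = 4·sin(x)
  g(x) = e^(x) - 1   ⇒   g'(x) = e^(x)
  lim(x→0) f'(x)/g'(x) = lim(x→0) (4·sin(x))/(e^(x))
  = 0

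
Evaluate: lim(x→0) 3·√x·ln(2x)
This is a 0·∞ indeterminate form.

Rewrite 0·∞ as a quotient (0/0 or ∞/∞ form), then apply L'Hôpital's rule:
  lim(x→0) 3·√x·ln(2x) = 0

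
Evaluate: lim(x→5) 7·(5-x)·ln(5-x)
This is a 0·∞ indeterminate form.

Rewrite 0·∞ as a quotient (0/0 or ∞/∞ form), then apply L'Hôpital's rule:
  lim(x→5) 7·(5-x)·ln(5-x) = 0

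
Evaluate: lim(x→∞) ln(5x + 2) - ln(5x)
This is an ∞-∞ indeterminate form.

Combine fractions or rationalize to convert ∞-∞ to 0/0 form:
  lim(x→∞) ln(5x + 2) - ln(5x) = 0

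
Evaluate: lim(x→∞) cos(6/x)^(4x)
This is an exponential indeterminate form.

For exponential indeterminate forms, take the natural log:
  Let L = lim(x→∞) cos(6/x)^(4x)
  Then ln(L) = lim(x→∞) [exponent × ln(base)]
  Evaluate using L'Hôpital or standard limits, then exponentiate.
  L = 1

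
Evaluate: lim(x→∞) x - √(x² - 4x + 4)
This is an ∞-∞ indeterminate form.

Combine fractions or rationalize to convert ∞-∞ to 0/0 form:
  lim(x→∞) x - √(x² - 4x + 4) = 2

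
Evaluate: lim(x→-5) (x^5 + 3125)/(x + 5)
This is a standard limit.

Factor or rationalize the expression:
  lim(x→-5) (x^5 + 3125)/(x + 5) = 3125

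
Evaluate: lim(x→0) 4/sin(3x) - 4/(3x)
This is an ∞-∞ indeterminate form.

Combine fractions or rationalize to convert ∞-∞ to 0/0 form:
  lim(x→0) 4/sin(3x) - 4/(3x) = 0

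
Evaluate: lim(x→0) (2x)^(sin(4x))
This is an exponential indeterminate form.

For exponential indeterminate forms, take the natural log:
  Let L = lim(x→0) (2x)^(sin(4x))
  Then ln(L) = lim(x→0) [exponent × ln(base)]
  Evaluate using L'Hôpital or standard limits, then exponentiate.
  L = 1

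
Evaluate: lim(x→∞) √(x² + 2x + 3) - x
This is an ∞-∞ indeterminate form.

Combine fractions or rationalize to convert ∞-∞ to 0/0 form:
  lim(x→∞) √(x² + 2x + 3) - x = 1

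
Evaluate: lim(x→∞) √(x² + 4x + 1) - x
This is an ∞-∞ indeterminate form.

Combine fractions or rationalize to convert ∞-∞ to 0/0 form:
  lim(x→∞) √(x² + 4x + 1) - x = 2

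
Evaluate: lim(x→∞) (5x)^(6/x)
This is an exponential indeterminate form.

For exponential indeterminate forms, take the natural log:
  Let L = lim(x→∞) (5x)^(6/x)
  Then ln(L) = lim(x→∞) [exponent × ln(base)]
  Evaluate using L'Hôpital or standard limits, then exponentiate.
  L = 1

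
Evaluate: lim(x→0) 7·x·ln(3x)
This is a 0·∞ indeterminate form.

Rewrite 0·∞ as a quotient (0/0 or ∞/∞ form), then apply L'Hôpital's rule:
  lim(x→0) 7·x·ln(3x) = 0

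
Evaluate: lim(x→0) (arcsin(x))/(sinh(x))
This is a 0/0 indeterminate form.

Apply L'Hôpital's rule: differentiate numerator and denominator separately.
  f(x) = asin(x)   ⇒   f'(x) = 1/sqrt(1 - x^2)
  g(x) = sinh(x)   ⇒   g'(x) = cosh(x)
  lim(x→0) f'(x)/g'(x) = lim(x→0) (1/sqrt(1 - x^2))/(cosh(x))
  = 1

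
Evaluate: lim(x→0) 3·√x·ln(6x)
This is a 0·∞ indeterminate form.

Rewrite 0·∞ as a quotient (0/0 or ∞/∞ form), then apply L'Hôpital's rule:
  lim(x→0) 3·√x·ln(6x) = 0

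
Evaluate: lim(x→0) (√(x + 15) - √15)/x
This is a standard limit.

Factor or rationalize the expression:
  lim(x→0) (√(x + 15) - √15)/x = sqrt(15)/30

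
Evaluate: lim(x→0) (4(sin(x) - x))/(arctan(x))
This is a 0/0 indeterminate form.

Apply L'Hôpital's rule: differentiate numerator and denominator separately.
  f(x) = -4·x + 4·sin(x)   ⇒   f'(x) = 4·cos(x) - 4
  g(x) = atan(x)   ⇒   g'(x) = 1/(x^2 + 1)
  lim(x→0) f'(x)/g'(x) = lim(x→0) (4·cos(x) - 4)/(1/(x^2 + 1))
  = 0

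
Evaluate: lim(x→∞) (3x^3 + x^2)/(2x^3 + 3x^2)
This is an ∞/∞ indeterminate form.

Apply L'Hôpital's rule: differentiate numerator and denominator separately.
  f(x) = 3·x^3 + x^2   ⇒   f'(x) = 9·x^2 + 2·x
  g(x) = 2·x^3 + 3·x^2   ⇒   g'(x) = 6·x^2 + 6·x
  lim(x→∞) f'(x)/g'(x) = lim(x→∞) (9·x^2 + 2·x)/(6·x^2 + 6·x)
  = 3/2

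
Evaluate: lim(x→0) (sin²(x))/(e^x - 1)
This is a 0/0 indeterminate form.

Apply L'Hôpital's rule: differentiate numerator and denominator separately.
  f(x) = sin(x)^2   ⇒   f'(x) = 2·sin(x)·cos(x)
  g(x) = e^(x) - 1   ⇒   g'(x) = e^(x)
  lim(x→0) f'(x)/g'(x) = lim(x→0) (2·sin(x)·cos(x))/(e^(x))
  = 0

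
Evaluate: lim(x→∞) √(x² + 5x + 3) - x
This is an ∞-∞ indeterminate form.

Combine fractions or rationalize to convert ∞-∞ to 0/0 form:
  lim(x→∞) √(x² + 5x + 3) - x = 5/2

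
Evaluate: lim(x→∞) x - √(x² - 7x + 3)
This is an ∞-∞ indeterminate form.

Combine fractions or rationalize to convert ∞-∞ to 0/0 form:
  lim(x→∞) x - √(x² - 7x + 3) = 7/2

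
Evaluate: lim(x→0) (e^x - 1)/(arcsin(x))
This is a 0/0 indeterminate form.

Apply L'Hôpital's rule: differentiate numerator and denominator separately.
  f(x) = e^(x) - 1   ⇒   f'(x) = e^(x)
  g(x) = asin(x)   ⇒   g'(x) = 1/sqrt(1 - x^2)
  lim(x→0) f'(x)/g'(x) = lim(x→0) (e^(x))/(1/sqrt(1 - x^2))
  = 1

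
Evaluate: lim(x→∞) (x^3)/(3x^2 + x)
This is an ∞/∞ indeterminate form.

Apply L'Hôpital's rule: differentiate numerator and denominator separately.
  f(x) = x^3   ⇒   f'(x) = 3·x^2
  g(x) = 3·x^2 + x   ⇒   g'(x) = 6·x + 1
  lim(x→∞) f'(x)/g'(x) = lim(x→∞) (3·x^2)/(6·x + 1)
  = ∞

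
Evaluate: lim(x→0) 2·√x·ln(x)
This is a 0·∞ indeterminate form.

Rewrite 0·∞ as a quotient (0/0 or ∞/∞ form), then apply L'Hôpital's rule:
  lim(x→0) 2·√x·ln(x) = 0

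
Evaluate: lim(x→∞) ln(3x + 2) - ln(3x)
This is an ∞-∞ indeterminate form.

Combine fractions or rationalize to convert ∞-∞ to 0/0 form:
  lim(x→∞) ln(3x + 2) - ln(3x) = 0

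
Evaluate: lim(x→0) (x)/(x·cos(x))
This is a 0/0 indeterminate form.

Apply L'Hôpital's rule: differentiate numerator and denominator separately.
  f(x) = x   ⇒   f'(x) = 1
  g(x) = x·cos(x)   ⇒   g'(x) = -x·sin(x) + cos(x)
  lim(x→0) f'(x)/g'(x) = lim(x→0) (1)/(-x·sin(x) + cos(x))
  = 1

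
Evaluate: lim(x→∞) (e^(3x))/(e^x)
This is an ∞/∞ indeterminate form.

Apply L'Hôpital's rule: differentiate numerator and denominator separately.
  f(x) = e^(3·x)   ⇒   f'(x) = 3·e^(3·x)
  g(x) = e^(x)   ⇒   g'(x) = e^(x)
  lim(x→∞) f'(x)/g'(x) = lim(x→∞) (3·e^(3·x))/(e^(x))
  = ∞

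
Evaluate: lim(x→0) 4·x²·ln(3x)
This is a 0·∞ indeterminate form.

Rewrite 0·∞ as a quotient (0/0 or ∞/∞ form), then apply L'Hôpital's rule:
  lim(x→0) 4·x²·ln(3x) = 0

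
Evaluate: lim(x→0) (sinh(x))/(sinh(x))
This is a 0/0 indeterminate form.

Apply L'Hôpital's rule: differentiate numerator and denominator separately.
  f(x) = sinh(x)   ⇒   f'(x) = cosh(x)
  g(x) = sinh(x)   ⇒   g'(x) = cosh(x)
  lim(x→0) f'(x)/g'(x) = lim(x→0) (cosh(x))/(cosh(x))
  = 1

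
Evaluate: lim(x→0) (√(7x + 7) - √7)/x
This is a standard limit.

Factor or rationalize the expression:
  lim(x→0) (√(7x + 7) - √7)/x = sqrt(7)/2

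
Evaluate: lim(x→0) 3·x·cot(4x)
This is a 0·∞ indeterminate form.

Rewrite 0·∞ as a quotient (0/0 or ∞/∞ form), then apply L'Hôpital's rule:
  lim(x→0) 3·x·cot(4x) = 3/4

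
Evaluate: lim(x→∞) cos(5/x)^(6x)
This is an exponential indeterminate form.

For exponential indeterminate forms, take the natural log:
  Let L = lim(x→∞) cos(5/x)^(6x)
  Then ln(L) = lim(x→∞) [exponent × ln(base)]
  Evaluate using L'Hôpital or standard limits, then exponentiate.
  L = 1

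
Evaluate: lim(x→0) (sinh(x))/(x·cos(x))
This is a 0/0 indeterminate form.

Apply L'Hôpital's rule: differentiate numerator and denominator separately.
  f(x) = sinh(x)   ⇒   f'(x) = cosh(x)
  g(x) = x·cos(x)   ⇒   g'(x) = -x·sin(x) + cos(x)
  lim(x→0) f'(x)/g'(x) = lim(x→0) (cosh(x))/(-x·sin(x) + cos(x))
  = 1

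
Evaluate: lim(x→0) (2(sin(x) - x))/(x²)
This is a 0/0 indeterminate form.

Apply L'Hôpital's rule: differentiate numerator and denominator separately.
  f(x) = -2·x + 2·sin(x)   ⇒   f'(x) = 2·cos(x) - 2
  g(x) = x^2   ⇒   g'(x) = 2·x
  lim(x→0) f'(x)/g'(x) = lim(x→0) (2·cos(x) - 2)/(2·x)
  = 0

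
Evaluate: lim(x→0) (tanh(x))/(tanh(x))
This is a 0/0 indeterminate form.

Apply L'Hôpital's rule: differentiate numerator and denominator separately.
  f(x) = tanh(x)   ⇒   f'(x) = 1 - tanh(x)^2
  g(x) = tanh(x)   ⇒   g'(x) = 1 - tanh(x)^2
  lim(x→0) f'(x)/g'(x) = lim(x→0) (1 - tanh(x)^2)/(1 - tanh(x)^2)
  = 1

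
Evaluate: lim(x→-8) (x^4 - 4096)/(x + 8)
This is a standard limit.

Factor or rationalize the expression:
  lim(x→-8) (x^4 - 4096)/(x + 8) = -2048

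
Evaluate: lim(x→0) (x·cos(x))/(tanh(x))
This is a 0/0 indeterminate form.

Apply L'Hôpital's rule: differentiate numerator and denominator separately.
  f(x) = x·cos(x)   ⇒   f'(x) = -x·sin(x) + cos(x)
  g(x) = tanh(x)   ⇒   g'(x) = 1 - tanh(x)^2
  lim(x→0) f'(x)/g'(x) = lim(x→0) (-x·sin(x) + cos(x))/(1 - tanh(x)^2)
  = 1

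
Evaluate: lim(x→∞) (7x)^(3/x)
This is an exponential indeterminate form.

For exponential indeterminate forms, take the natural log:
  Let L = lim(x→∞) (7x)^(3/x)
  Then ln(L) = lim(x→∞) [exponent × ln(base)]
  Evaluate using L'Hôpital or standard limits, then exponentiate.
  L = 1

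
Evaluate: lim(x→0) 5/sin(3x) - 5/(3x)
This is an ∞-∞ indeterminate form.

Combine fractions or rationalize to convert ∞-∞ to 0/0 form:
  lim(x→0) 5/sin(3x) - 5/(3x) = 0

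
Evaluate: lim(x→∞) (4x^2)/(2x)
This is an ∞/∞ indeterminate form.

Apply L'Hôpital's rule: differentiate numerator and denominator separately.
  f(x) = 4·x^2   ⇒   f'(x) = 8·x
  g(x) = 2·x   ⇒   g'(x) = 2
  lim(x→∞) f'(x)/g'(x) = lim(x→∞) (8·x)/(2)
  = ∞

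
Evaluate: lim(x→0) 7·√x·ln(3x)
This is a 0·∞ indeterminate form.

Rewrite 0·∞ as a quotient (0/0 or ∞/∞ form), then apply L'Hôpital's rule:
  lim(x→0) 7·√x·ln(3x) = 0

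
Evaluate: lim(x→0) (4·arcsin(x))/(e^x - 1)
This is a 0/0 indeterminate form.

Apply L'Hôpital's rule: differentiate numerator and denominator separately.
  f(x) = 4·asin(x)   ⇒   f'(x) = 4/sqrt(1 - x^2)
  g(x) = e^(x) - 1   ⇒   g'(x) = e^(x)
  lim(x→0) f'(x)/g'(x) = lim(x→0) (4/sqrt(1 - x^2))/(e^(x))
  = 4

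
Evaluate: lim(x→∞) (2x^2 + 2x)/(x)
This is an ∞/∞ indeterminate form.

Apply L'Hôpital's rule: differentiate numerator and denominator separately.
  f(x) = 2·x^2 + 2·x   ⇒   f'(x) = 4·x + 2
  g(x) = x   ⇒   g'(x) = 1
  lim(x→∞) f'(x)/g'(x) = lim(x→∞) (4·x + 2)/(1)
  = ∞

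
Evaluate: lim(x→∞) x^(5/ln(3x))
This is an exponential indeterminate form.

For exponential indeterminate forms, take the natural log:
  Let L = lim(x→∞) x^(5/ln(3x))
  Then ln(L) = lim(x→∞) [exponent × ln(base)]
  Evaluate using L'Hôpital or standard limits, then exponentiate.
  L = e^(5)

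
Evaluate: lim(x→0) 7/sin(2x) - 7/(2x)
This is an ∞-∞ indeterminate form.

Combine fractions or rationalize to convert ∞-∞ to 0/0 form:
  lim(x→0) 7/sin(2x) - 7/(2x) = 0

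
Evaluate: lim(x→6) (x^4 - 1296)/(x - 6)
This is a standard limit.

Factor or rationalize the expression:
  lim(x→6) (x^4 - 1296)/(x - 6) = 864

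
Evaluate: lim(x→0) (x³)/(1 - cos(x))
This is a 0/0 indeterminate form.

Apply L'Hôpital's rule: differentiate numerator and denominator separately.
  f(x) = x^3   ⇒   f'(x) = 3·x^2
  g(x) = 1 - cos(x)   ⇒   g'(x) = sin(x)
  lim(x→0) f'(x)/g'(x) = lim(x→0) (3·x^2)/(sin(x))
  = 0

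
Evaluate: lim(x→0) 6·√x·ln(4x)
This is a 0·∞ indeterminate form.

Rewrite 0·∞ as a quotient (0/0 or ∞/∞ form), then apply L'Hôpital's rule:
  lim(x→0) 6·√x·ln(4x) = 0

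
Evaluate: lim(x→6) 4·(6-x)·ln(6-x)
This is a 0·∞ indeterminate form.

Rewrite 0·∞ as a quotient (0/0 or ∞/∞ form), then apply L'Hôpital's rule:
  lim(x→6) 4·(6-x)·ln(6-x) = 0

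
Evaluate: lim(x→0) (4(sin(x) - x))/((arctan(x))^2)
This is a 0/0 indeterminate form.

Apply L'Hôpital's rule: differentiate numerator and denominator separately.
  f(x) = -4·x + 4·sin(x)   ⇒   f'(x) = 4·cos(x) - 4
  g(x) = atan(x)^2   ⇒   g'(x) = 2·atan(x)/(x^2 + 1)
  lim(x→0) f'(x)/g'(x) = lim(x→0) (4·cos(x) - 4)/(2·atan(x)/(x^2 + 1))
  = 0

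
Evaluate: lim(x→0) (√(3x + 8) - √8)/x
This is a standard limit.

Factor or rationalize the expression:
  lim(x→0) (√(3x + 8) - √8)/x = 3·sqrt(2)/8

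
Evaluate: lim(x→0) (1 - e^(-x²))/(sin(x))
This is a 0/0 indeterminate form.

Apply L'Hôpital's rule: differentiate numerator and denominator separately.
  f(x) = 1 - e^(-x^2)   ⇒   f'(x) = 2·x·e^(-x^2)
  g(x) = sin(x)   ⇒   g'(x) = cos(x)
  lim(x→0) f'(x)/g'(x) = lim(x→0) (2·x·e^(-x^2))/(cos(x))
  = 0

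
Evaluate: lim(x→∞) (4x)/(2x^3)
This is an ∞/∞ indeterminate form.

Apply L'Hôpital's rule: differentiate numerator and denominator separately.
  f(x) = 4·x   ⇒   f'(x) = 4
  g(x) = 2·x^3   ⇒   g'(x) = 6·x^2
  lim(x→∞) f'(x)/g'(x) = lim(x→∞) (4)/(6·x^2)
  = 0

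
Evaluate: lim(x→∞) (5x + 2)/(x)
This is an ∞/∞ indeterminate form.

Apply L'Hôpital's rule: differentiate numerator and denominator separately.
  f(x) = 5·x + 2   ⇒   f'(x) = 5
  g(x) = x   ⇒   g'(x) = 1
  lim(x→∞) f'(x)/g'(x) = lim(x→∞) (5)/(1)
  = 5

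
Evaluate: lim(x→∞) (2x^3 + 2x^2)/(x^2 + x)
This is an ∞/∞ indeterminate form.

Apply L'Hôpital's rule: differentiate numerator and denominator separately.
  f(x) = 2·x^3 + 2·x^2   ⇒   f'(x) = 6·x^2 + 4·x
  g(x) = x^2 + x   ⇒   g'(x) = 2·x + 1
  lim(x→∞) f'(x)/g'(x) = lim(x→∞) (6·x^2 + 4·x)/(2·x + 1)
  = ∞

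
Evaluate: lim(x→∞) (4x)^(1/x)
This is an exponential indeterminate form.

For exponential indeterminate forms, take the natural log:
  Let L = lim(x→∞) (4x)^(1/x)
  Then ln(L) = lim(x→∞) [exponent × ln(base)]
  Evaluate using L'Hôpital or standard limits, then exponentiate.
  L = 1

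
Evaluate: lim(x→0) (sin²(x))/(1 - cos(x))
This is a 0/0 indeterminate form.

Apply L'Hôpital's rule: differentiate numerator and denominator separately.
  f(x) = sin(x)^2   ⇒   f'(x) = 2·sin(x)·cos(x)
  g(x) = 1 - cos(x)   ⇒   g'(x) = sin(x)
  lim(x→0) f'(x)/g'(x) = lim(x→0) (2·sin(x)·cos(x))/(sin(x))
  = 2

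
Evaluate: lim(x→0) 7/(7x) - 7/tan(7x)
This is an ∞-∞ indeterminate form.

Combine fractions or rationalize to convert ∞-∞ to 0/0 form:
  lim(x→0) 7/(7x) - 7/tan(7x) = 0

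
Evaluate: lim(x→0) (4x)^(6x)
This is an exponential indeterminate form.

For exponential indeterminate forms, take the natural log:
  Let L = lim(x→0) (4x)^(6x)
  Then ln(L) = lim(x→0) [exponent × ln(base)]
  Evaluate using L'Hôpital or standard limits, then exponentiate.
  L = 1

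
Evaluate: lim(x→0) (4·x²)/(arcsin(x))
This is a 0/0 indeterminate form.

Apply L'Hôpital's rule: differentiate numerator and denominator separately.
  f(x) = 4·x^2   ⇒   f'(x) = 8·x
  g(x) = asin(x)   ⇒   g'(x) = 1/sqrt(1 - x^2)
  lim(x→0) f'(x)/g'(x) = lim(x→0) (8·x)/(1/sqrt(1 - x^2))
  = 0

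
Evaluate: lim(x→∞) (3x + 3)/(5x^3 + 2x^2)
This is an ∞/∞ indeterminate form.

Apply L'Hôpital's rule: differentiate numerator and denominator separately.
  f(x) = 3·x + 3   ⇒   f'(x) = 3
  g(x) = 5·x^3 + 2·x^2   ⇒   g'(x) = 15·x^2 + 4·x
  lim(x→∞) f'(x)/g'(x) = lim(x→∞) (3)/(15·x^2 + 4·x)
  = 0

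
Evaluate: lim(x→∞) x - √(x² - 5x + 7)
This is an ∞-∞ indeterminate form.

Combine fractions or rationalize to convert ∞-∞ to 0/0 form:
  lim(x→∞) x - √(x² - 5x + 7) = 5/2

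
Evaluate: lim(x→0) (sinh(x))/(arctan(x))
This is a 0/0 indeterminate form.

Apply L'Hôpital's rule: differentiate numerator and denominator separately.
  f(x) = sinh(x)   ⇒   f'(x) = cosh(x)
  g(x) = atan(x)   ⇒   g'(x) = 1/(x^2 + 1)
  lim(x→0) f'(x)/g'(x) = lim(x→0) (cosh(x))/(1/(x^2 + 1))
  = 1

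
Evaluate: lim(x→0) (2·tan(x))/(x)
This is a 0/0 indeterminate form.

Apply L'Hôpital's rule: differentiate numerator and denominator separately.
  f(x) = 2·tan(x)   ⇒   f'(x) = 2·tan(x)^2 + 2
  g(x) = x   ⇒   g'(x) = 1
  lim(x→0) f'(x)/g'(x) = lim(x→0) (2·tan(x)^2 + 2)/(1)
  = 2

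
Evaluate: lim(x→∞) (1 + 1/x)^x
This is an exponential indeterminate form.

For exponential indeterminate forms, take the natural log:
  Let L = lim(x→∞) (1 + 1/x)^x
  Then ln(L) = lim(x→∞) [exponent × ln(base)]
  Evaluate using L'Hôpital or standard limits, then exponentiate.
  L = e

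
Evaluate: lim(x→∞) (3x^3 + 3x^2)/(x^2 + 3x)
This is an ∞/∞ indeterminate form.

Apply L'Hôpital's rule: differentiate numerator and denominator separately.
  f(x) = 3·x^3 + 3·x^2   ⇒   f'(x) = 9·x^2 + 6·x
  g(x) = x^2 + 3·x   ⇒   g'(x) = 2·x + 3
  lim(x→∞) f'(x)/g'(x) = lim(x→∞) (9·x^2 + 6·x)/(2·x + 3)
  = ∞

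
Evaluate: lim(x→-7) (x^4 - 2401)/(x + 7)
This is a standard limit.

Factor or rationalize the expression:
  lim(x→-7) (x^4 - 2401)/(x + 7) = -1372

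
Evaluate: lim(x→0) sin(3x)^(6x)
This is an exponential indeterminate form.

For exponential indeterminate forms, take the natural log:
  Let L = lim(x→0) sin(3x)^(6x)
  Then ln(L) = lim(x→0) [exponent × ln(base)]
  Evaluate using L'Hôpital or standard limits, then exponentiate.
  L = 1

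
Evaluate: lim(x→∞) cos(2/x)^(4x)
This is an exponential indeterminate form.

For exponential indeterminate forms, take the natural log:
  Let L = lim(x→∞) cos(2/x)^(4x)
  Then ln(L) = lim(x→∞) [exponent × ln(base)]
  Evaluate using L'Hôpital or standard limits, then exponentiate.
  L = 1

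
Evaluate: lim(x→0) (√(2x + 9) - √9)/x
This is a standard limit.

Factor or rationalize the expression:
  lim(x→0) (√(2x + 9) - √9)/x = 1/3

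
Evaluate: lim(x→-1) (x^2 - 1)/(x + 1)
This is a standard limit.

Factor or rationalize the expression:
  lim(x→-1) (x^2 - 1)/(x + 1) = -2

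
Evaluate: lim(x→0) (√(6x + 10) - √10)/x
This is a standard limit.

Factor or rationalize the expression:
  lim(x→0) (√(6x + 10) - √10)/x = 3·sqrt(10)/10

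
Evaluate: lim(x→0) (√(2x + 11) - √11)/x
This is a standard limit.

Factor or rationalize the expression:
  lim(x→0) (√(2x + 11) - √11)/x = sqrt(11)/11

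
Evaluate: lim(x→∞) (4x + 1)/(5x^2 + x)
This is an ∞/∞ indeterminate form.

Apply L'Hôpital's rule: differentiate numerator and denominator separately.
  f(x) = 4·x + 1   ⇒   f'(x) = 4
  g(x) = 5·x^2 + x   ⇒   g'(x) = 10·x + 1
  lim(x→∞) f'(x)/g'(x) = lim(x→∞) (4)/(10·x + 1)
  = 0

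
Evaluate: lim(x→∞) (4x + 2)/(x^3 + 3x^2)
This is an ∞/∞ indeterminate form.

Apply L'Hôpital's rule: differentiate numerator and denominator separately.
  f(x) = 4·x + 2   ⇒   f'(x) = 4
  g(x) = x^3 + 3·x^2   ⇒   g'(x) = 3·x^2 + 6·x
  lim(x→∞) f'(x)/g'(x) = lim(x→∞) (4)/(3·x^2 + 6·x)
  = 0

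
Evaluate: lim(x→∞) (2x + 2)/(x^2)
This is an ∞/∞ indeterminate form.

Apply L'Hôpital's rule: differentiate numerator and denominator separately.
  f(x) = 2·x + 2   ⇒   f'(x) = 2
  g(x) = x^2   ⇒   g'(x) = 2·x
  lim(x→∞) f'(x)/g'(x) = lim(x→∞) (2)/(2·x)
  = 0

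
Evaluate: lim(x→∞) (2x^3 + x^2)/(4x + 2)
This is an ∞/∞ indeterminate form.

Apply L'Hôpital's rule: differentiate numerator and denominator separately.
  f(x) = 2·x^3 + x^2   ⇒   f'(x) = 6·x^2 + 2·x
  g(x) = 4·x + 2   ⇒   g'(x) = 4
  lim(x→∞) f'(x)/g'(x) = lim(x→∞) (6·x^2 + 2·x)/(4)
  = ∞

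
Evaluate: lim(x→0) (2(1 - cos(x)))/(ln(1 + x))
This is a 0/0 indeterminate form.

Apply L'Hôpital's rule: differentiate numerator and denominator separately.
  f(x) = 2 - 2·cos(x)   ⇒   f'(x) = 2·sin(x)
  g(x) = ln(x + 1)   ⇒   g'(x) = 1/(x + 1)
  lim(x→0) f'(x)/g'(x) = lim(x→0) (2·sin(x))/(1/(x + 1))
  = 0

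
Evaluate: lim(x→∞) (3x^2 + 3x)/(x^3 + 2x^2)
This is an ∞/∞ indeterminate form.

Apply L'Hôpital's rule: differentiate numerator and denominator separately.
  f(x) = 3·x^2 + 3·x   ⇒   f'(x) = 6·x + 3
  g(x) = x^3 + 2·x^2   ⇒   g'(x) = 3·x^2 + 4·x
  lim(x→∞) f'(x)/g'(x) = lim(x→∞) (6·x + 3)/(3·x^2 + 4·x)
  = 0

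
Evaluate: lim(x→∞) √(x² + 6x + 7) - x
This is an ∞-∞ indeterminate form.

Combine fractions or rationalize to convert ∞-∞ to 0/0 form:
  lim(x→∞) √(x² + 6x + 7) - x = 3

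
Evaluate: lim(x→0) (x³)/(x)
This is a 0/0 indeterminate form.

Apply L'Hôpital's rule: differentiate numerator and denominator separately.
  f(x) = x^3   ⇒   f'(x) = 3·x^2
  g(x) = x   ⇒   g'(x) = 1
  lim(x→0) f'(x)/g'(x) = lim(x→0) (3·x^2)/(1)
  = 0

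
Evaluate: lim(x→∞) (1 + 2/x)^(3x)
This is an exponential indeterminate form.

For exponential indeterminate forms, take the natural log:
  Let L = lim(x→∞) (1 + 2/x)^(3x)
  Then ln(L) = lim(x→∞) [exponent × ln(base)]
  Evaluate using L'Hôpital or standard limits, then exponentiate.
  L = e^(6)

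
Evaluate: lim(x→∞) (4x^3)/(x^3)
This is an ∞/∞ indeterminate form.

Apply L'Hôpital's rule: differentiate numerator and denominator separately.
  f(x) = 4·x^3   ⇒   f'(x) = 12·x^2
  g(x) = x^3   ⇒   g'(x) = 3·x^2
  lim(x→∞) f'(x)/g'(x) = lim(x→∞) (12·x^2)/(3·x^2)
  = 4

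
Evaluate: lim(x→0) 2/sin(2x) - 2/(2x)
This is an ∞-∞ indeterminate form.

Combine fractions or rationalize to convert ∞-∞ to 0/0 form:
  lim(x→0) 2/sin(2x) - 2/(2x) = 0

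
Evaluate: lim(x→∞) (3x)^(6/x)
This is an exponential indeterminate form.

For exponential indeterminate forms, take the natural log:
  Let L = lim(x→∞) (3x)^(6/x)
  Then ln(L) = lim(x→∞) [exponent × ln(base)]
  Evaluate using L'Hôpital or standard limits, then exponentiate.
  L = 1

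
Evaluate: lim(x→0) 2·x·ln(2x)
This is a 0·∞ indeterminate form.

Rewrite 0·∞ as a quotient (0/0 or ∞/∞ form), then apply L'Hôpital's rule:
  lim(x→0) 2·x·ln(2x) = 0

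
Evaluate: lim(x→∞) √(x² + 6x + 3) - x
This is an ∞-∞ indeterminate form.

Combine fractions or rationalize to convert ∞-∞ to 0/0 form:
  lim(x→∞) √(x² + 6x + 3) - x = 3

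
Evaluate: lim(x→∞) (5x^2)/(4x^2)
This is an ∞/∞ indeterminate form.

Apply L'Hôpital's rule: differentiate numerator and denominator separately.
  f(x) = 5·x^2   ⇒   f'(x) = 10·x
  g(x) = 4·x^2   ⇒   g'(x) = 8·x
  lim(x→∞) f'(x)/g'(x) = lim(x→∞) (10·x)/(8·x)
  = 5/4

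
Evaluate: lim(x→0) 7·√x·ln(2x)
This is a 0·∞ indeterminate form.

Rewrite 0·∞ as a quotient (0/0 or ∞/∞ form), then apply L'Hôpital's rule:
  lim(x→0) 7·√x·ln(2x) = 0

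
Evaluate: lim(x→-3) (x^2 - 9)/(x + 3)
This is a standard limit.

Factor or rationalize the expression:
  lim(x→-3) (x^2 - 9)/(x + 3) = -6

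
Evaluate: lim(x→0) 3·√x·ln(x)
This is a 0·∞ indeterminate form.

Rewrite 0·∞ as a quotient (0/0 or ∞/∞ form), then apply L'Hôpital's rule:
  lim(x→0) 3·√x·ln(x) = 0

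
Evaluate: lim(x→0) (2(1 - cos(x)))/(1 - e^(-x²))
This is a 0/0 indeterminate form.

Apply L'Hôpital's rule: differentiate numerator and denominator separately.
  f(x) = 2 - 2·cos(x)   ⇒   f'(x) = 2·sin(x)
  g(x) = 1 - e^(-x^2)   ⇒   g'(x) = 2·x·e^(-x^2)
  lim(x→0) f'(x)/g'(x) = lim(x→0) (2·sin(x))/(2·x·e^(-x^2))
  = 1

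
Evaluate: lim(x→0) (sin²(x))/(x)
This is a 0/0 indeterminate form.

Apply L'Hôpital's rule: differentiate numerator and denominator separately.
  f(x) = sin(x)^2   ⇒   f'(x) = 2·sin(x)·cos(x)
  g(x) = x   ⇒   g'(x) = 1
  lim(x→0) f'(x)/g'(x) = lim(x→0) (2·sin(x)·cos(x))/(1)
  = 0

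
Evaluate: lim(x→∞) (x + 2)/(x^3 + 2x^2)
This is an ∞/∞ indeterminate form.

Apply L'Hôpital's rule: differentiate numerator and denominator separately.
  f(x) = x + 2   ⇒   f'(x) = 1
  g(x) = x^3 + 2·x^2   ⇒   g'(x) = 3·x^2 + 4·x
  lim(x→∞) f'(x)/g'(x) = lim(x→∞) (1)/(3·x^2 + 4·x)
  = 0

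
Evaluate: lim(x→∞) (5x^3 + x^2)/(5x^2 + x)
This is an ∞/∞ indeterminate form.

Apply L'Hôpital's rule: differentiate numerator and denominator separately.
  f(x) = 5·x^3 + x^2   ⇒   f'(x) = 15·x^2 + 2·x
  g(x) = 5·x^2 + x   ⇒   g'(x) = 10·x + 1
  lim(x→∞) f'(x)/g'(x) = lim(x→∞) (15·x^2 + 2·x)/(10·x + 1)
  = ∞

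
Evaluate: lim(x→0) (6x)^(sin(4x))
This is an exponential indeterminate form.

For exponential indeterminate forms, take the natural log:
  Let L = lim(x→0) (6x)^(sin(4x))
  Then ln(L) = lim(x→0) [exponent × ln(base)]
  Evaluate using L'Hôpital or standard limits, then exponentiate.
  L = 1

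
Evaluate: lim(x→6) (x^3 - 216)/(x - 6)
This is a standard limit.

Factor or rationalize the expression:
  lim(x→6) (x^3 - 216)/(x - 6) = 108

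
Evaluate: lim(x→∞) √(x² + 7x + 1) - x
This is an ∞-∞ indeterminate form.

Combine fractions or rationalize to convert ∞-∞ to 0/0 form:
  lim(x→∞) √(x² + 7x + 1) - x = 7/2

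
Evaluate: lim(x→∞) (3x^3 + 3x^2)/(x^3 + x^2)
This is an ∞/∞ indeterminate form.

Apply L'Hôpital's rule: differentiate numerator and denominator separately.
  f(x) = 3·x^3 + 3·x^2   ⇒   f'(x) = 9·x^2 + 6·x
  g(x) = x^3 + x^2   ⇒   g'(x) = 3·x^2 + 2·x
  lim(x→∞) f'(x)/g'(x) = lim(x→∞) (9·x^2 + 6·x)/(3·x^2 + 2·x)
  = 3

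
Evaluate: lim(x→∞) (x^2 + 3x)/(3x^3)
This is an ∞/∞ indeterminate form.

Apply L'Hôpital's rule: differentiate numerator and denominator separately.
  f(x) = x^2 + 3·x   ⇒   f'(x) = 2·x + 3
  g(x) = 3·x^3   ⇒   g'(x) = 9·x^2
  lim(x→∞) f'(x)/g'(x) = lim(x→∞) (2·x + 3)/(9·x^2)
  = 0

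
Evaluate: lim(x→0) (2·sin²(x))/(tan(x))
This is a 0/0 indeterminate form.

Apply L'Hôpital's rule: differentiate numerator and denominator separately.
  f(x) = 2·sin(x)^2   ⇒   f'(x) = 4·sin(x)·cos(x)
  g(x) = tan(x)   ⇒   g'(x) = tan(x)^2 + 1
  lim(x→0) f'(x)/g'(x) = lim(x→0) (4·sin(x)·cos(x))/(tan(x)^2 + 1)
  = 0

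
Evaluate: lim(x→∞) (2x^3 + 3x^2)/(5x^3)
This is an ∞/∞ indeterminate form.

Apply L'Hôpital's rule: differentiate numerator and denominator separately.
  f(x) = 2·x^3 + 3·x^2   ⇒   f'(x) = 6·x^2 + 6·x
  g(x) = 5·x^3   ⇒   g'(x) = 15·x^2
  lim(x→∞) f'(x)/g'(x) = lim(x→∞) (6·x^2 + 6·x)/(15·x^2)
  = 2/5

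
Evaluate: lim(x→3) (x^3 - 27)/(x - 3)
This is a standard limit.

Factor or rationalize the expression:
  lim(x→3) (x^3 - 27)/(x - 3) = 27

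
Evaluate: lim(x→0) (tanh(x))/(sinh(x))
This is a 0/0 indeterminate form.

Apply L'Hôpital's rule: differentiate numerator and denominator separately.
  f(x) = tanh(x)   ⇒   f'(x) = 1 - tanh(x)^2
  g(x) = sinh(x)   ⇒   g'(x) = cosh(x)
  lim(x→0) f'(x)/g'(x) = lim(x→0) (1 - tanh(x)^2)/(cosh(x))
  = 1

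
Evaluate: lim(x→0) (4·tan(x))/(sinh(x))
This is a 0/0 indeterminate form.

Apply L'Hôpital's rule: differentiate numerator and denominator separately.
  f(x) = 4·tan(x)   ⇒   f'(x) = 4·tan(x)^2 + 4
  g(x) = sinh(x)   ⇒   g'(x) = cosh(x)
  lim(x→0) f'(x)/g'(x) = lim(x→0) (4·tan(x)^2 + 4)/(cosh(x))
  = 4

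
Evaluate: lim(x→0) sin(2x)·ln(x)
This is a 0·∞ indeterminate form.

Rewrite 0·∞ as a quotient (0/0 or ∞/∞ form), then apply L'Hôpital's rule:
  lim(x→0) sin(2x)·ln(x) = 0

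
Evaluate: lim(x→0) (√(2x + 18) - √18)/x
This is a standard limit.

Factor or rationalize the expression:
  lim(x→0) (√(2x + 18) - √18)/x = sqrt(2)/6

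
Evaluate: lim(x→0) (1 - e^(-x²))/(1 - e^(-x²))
This is a 0/0 indeterminate form.

Apply L'Hôpital's rule: differentiate numerator and denominator separately.
  f(x) = 1 - e^(-x^2)   ⇒   f'(x) = 2·x·e^(-x^2)
  g(x) = 1 - e^(-x^2)   ⇒   g'(x) = 2·x·e^(-x^2)
  lim(x→0) f'(x)/g'(x) = lim(x→0) (2·x·e^(-x^2))/(2·x·e^(-x^2))
  = 1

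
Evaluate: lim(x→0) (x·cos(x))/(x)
This is a 0/0 indeterminate form.

Apply L'Hôpital's rule: differentiate numerator and denominator separately.
  f(x) = x·cos(x)   ⇒   f'(x) = -x·sin(x) + cos(x)
  g(x) = x   ⇒   g'(x) = 1
  lim(x→0) f'(x)/g'(x) = lim(x→0) (-x·sin(x) + cos(x))/(1)
  = 1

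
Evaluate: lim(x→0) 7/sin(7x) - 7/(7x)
This is an ∞-∞ indeterminate form.

Combine fractions or rationalize to convert ∞-∞ to 0/0 form:
  lim(x→0) 7/sin(7x) - 7/(7x) = 0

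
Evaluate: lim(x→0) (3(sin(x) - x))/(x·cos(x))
This is a 0/0 indeterminate form.

Apply L'Hôpital's rule: differentiate numerator and denominator separately.
  f(x) = -3·x + 3·sin(x)   ⇒   f'(x) = 3·cos(x) - 3
  g(x) = x·cos(x)   ⇒   g'(x) = -x·sin(x) + cos(x)
  lim(x→0) f'(x)/g'(x) = lim(x→0) (3·cos(x) - 3)/(-x·sin(x) + cos(x))
  = 0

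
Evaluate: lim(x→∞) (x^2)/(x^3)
This is an ∞/∞ indeterminate form.

Apply L'Hôpital's rule: differentiate numerator and denominator separately.
  f(x) = x^2   ⇒   f'(x) = 2·x
  g(x) = x^3   ⇒   g'(x) = 3·x^2
  lim(x→∞) f'(x)/g'(x) = lim(x→∞) (2·x)/(3·x^2)
  = 0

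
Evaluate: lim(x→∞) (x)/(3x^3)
This is an ∞/∞ indeterminate form.

Apply L'Hôpital's rule: differentiate numerator and denominator separately.
  f(x) = x   ⇒   f'(x) = 1
  g(x) = 3·x^3   ⇒   g'(x) = 9·x^2
  lim(x→∞) f'(x)/g'(x) = lim(x→∞) (1)/(9·x^2)
  = 0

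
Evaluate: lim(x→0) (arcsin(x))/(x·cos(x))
This is a 0/0 indeterminate form.

Apply L'Hôpital's rule: differentiate numerator and denominator separately.
  f(x) = asin(x)   ⇒   f'(x) = 1/sqrt(1 - x^2)
  g(x) = x·cos(x)   ⇒   g'(x) = -x·sin(x) + cos(x)
  lim(x→0) f'(x)/g'(x) = lim(x→0) (1/sqrt(1 - x^2))/(-x·sin(x) + cos(x))
  = 1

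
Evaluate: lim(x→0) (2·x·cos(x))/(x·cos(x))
This is a 0/0 indeterminate form.

Apply L'Hôpital's rule: differentiate numerator and denominator separately.
  f(x) = 2·x·cos(x)   ⇒   f'(x) = -2·x·sin(x) + 2·cos(x)
  g(x) = x·cos(x)   ⇒   g'(x) = -x·sin(x) + cos(x)
  lim(x→0) f'(x)/g'(x) = lim(x→0) (-2·x·sin(x) + 2·cos(x))/(-x·sin(x) + cos(x))
  = 2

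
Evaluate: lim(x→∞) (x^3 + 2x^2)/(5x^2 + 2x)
This is an ∞/∞ indeterminate form.

Apply L'Hôpital's rule: differentiate numerator and denominator separately.
  f(x) = x^3 + 2·x^2   ⇒   f'(x) = 3·x^2 + 4·x
  g(x) = 5·x^2 + 2·x   ⇒   g'(x) = 10·x + 2
  lim(x→∞) f'(x)/g'(x) = lim(x→∞) (3·x^2 + 4·x)/(10·x + 2)
  = ∞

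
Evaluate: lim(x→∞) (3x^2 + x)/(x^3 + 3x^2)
This is an ∞/∞ indeterminate form.

Apply L'Hôpital's rule: differentiate numerator and denominator separately.
  f(x) = 3·x^2 + x   ⇒   f'(x) = 6·x + 1
  g(x) = x^3 + 3·x^2   ⇒   g'(x) = 3·x^2 + 6·x
  lim(x→∞) f'(x)/g'(x) = lim(x→∞) (6·x + 1)/(3·x^2 + 6·x)
  = 0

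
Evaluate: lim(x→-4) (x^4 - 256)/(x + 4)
This is a standard limit.

Factor or rationalize the expression:
  lim(x→-4) (x^4 - 256)/(x + 4) = -256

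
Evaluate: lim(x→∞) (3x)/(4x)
This is an ∞/∞ indeterminate form.

Apply L'Hôpital's rule: differentiate numerator and denominator separately.
  f(x) = 3·x   ⇒   f'(x) = 3
  g(x) = 4·x   ⇒   g'(x) = 4
  lim(x→∞) f'(x)/g'(x) = lim(x→∞) (3)/(4)
  = 3/4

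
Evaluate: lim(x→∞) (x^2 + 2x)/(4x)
This is an ∞/∞ indeterminate form.

Apply L'Hôpital's rule: differentiate numerator and denominator separately.
  f(x) = x^2 + 2·x   ⇒   f'(x) = 2·x + 2
  g(x) = 4·x   ⇒   g'(x) = 4
  lim(x→∞) f'(x)/g'(x) = lim(x→∞) (2·x + 2)/(4)
  = ∞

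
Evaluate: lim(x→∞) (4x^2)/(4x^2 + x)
This is an ∞/∞ indeterminate form.

Apply L'Hôpital's rule: differentiate numerator and denominator separately.
  f(x) = 4·x^2   ⇒   f'(x) = 8·x
  g(x) = 4·x^2 + x   ⇒   g'(x) = 8·x + 1
  lim(x→∞) f'(x)/g'(x) = lim(x→∞) (8·x)/(8·x + 1)
  = 1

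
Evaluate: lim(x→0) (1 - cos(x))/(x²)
This is a 0/0 indeterminate form.

Apply L'Hôpital's rule: differentiate numerator and denominator separately.
  f(x) = 1 - cos(x)   ⇒   f'(x) = sin(x)
  g(x) = x^2   ⇒   g'(x) = 2·x
  lim(x→0) f'(x)/g'(x) = lim(x→0) (sin(x))/(2·x)
  = 1/2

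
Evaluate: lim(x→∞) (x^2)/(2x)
This is an ∞/∞ indeterminate form.

Apply L'Hôpital's rule: differentiate numerator and denominator separately.
  f(x) = x^2   ⇒   f'(x) = 2·x
  g(x) = 2·x   ⇒   g'(x) = 2
  lim(x→∞) f'(x)/g'(x) = lim(x→∞) (2·x)/(2)
  = ∞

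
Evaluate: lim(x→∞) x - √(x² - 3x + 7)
This is an ∞-∞ indeterminate form.

Combine fractions or rationalize to convert ∞-∞ to 0/0 form:
  lim(x→∞) x - √(x² - 3x + 7) = 3/2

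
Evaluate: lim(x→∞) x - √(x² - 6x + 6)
This is an ∞-∞ indeterminate form.

Combine fractions or rationalize to convert ∞-∞ to 0/0 form:
  lim(x→∞) x - √(x² - 6x + 6) = 3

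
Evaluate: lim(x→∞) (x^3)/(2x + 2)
This is an ∞/∞ indeterminate form.

Apply L'Hôpital's rule: differentiate numerator and denominator separately.
  f(x) = x^3   ⇒   f'(x) = 3·x^2
  g(x) = 2·x + 2   ⇒   g'(x) = 2
  lim(x→∞) f'(x)/g'(x) = lim(x→∞) (3·x^2)/(2)
  = ∞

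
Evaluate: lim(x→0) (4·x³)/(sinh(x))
This is a 0/0 indeterminate form.

Apply L'Hôpital's rule: differentiate numerator and denominator separately.
  f(x) = 4·x^3   ⇒   f'(x) = 12·x^2
  g(x) = sinh(x)   ⇒   g'(x) = cosh(x)
  lim(x→0) f'(x)/g'(x) = lim(x→0) (12·x^2)/(cosh(x))
  = 0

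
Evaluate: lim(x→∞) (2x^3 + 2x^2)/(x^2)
This is an ∞/∞ indeterminate form.

Apply L'Hôpital's rule: differentiate numerator and denominator separately.
  f(x) = 2·x^3 + 2·x^2   ⇒   f'(x) = 6·x^2 + 4·x
  g(x) = x^2   ⇒   g'(x) = 2·x
  lim(x→∞) f'(x)/g'(x) = lim(x→∞) (6·x^2 + 4·x)/(2·x)
  = ∞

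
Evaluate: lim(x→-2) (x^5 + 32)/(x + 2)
This is a standard limit.

Factor or rationalize the expression:
  lim(x→-2) (x^5 + 32)/(x + 2) = 80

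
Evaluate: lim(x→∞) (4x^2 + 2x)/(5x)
This is an ∞/∞ indeterminate form.

Apply L'Hôpital's rule: differentiate numerator and denominator separately.
  f(x) = 4·x^2 + 2·x   ⇒   f'(x) = 8·x + 2
  g(x) = 5·x   ⇒   g'(x) = 5
  lim(x→∞) f'(x)/g'(x) = lim(x→∞) (8·x + 2)/(5)
  = ∞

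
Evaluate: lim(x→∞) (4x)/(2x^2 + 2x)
This is an ∞/∞ indeterminate form.

Apply L'Hôpital's rule: differentiate numerator and denominator separately.
  f(x) = 4·x   ⇒   f'(x) = 4
  g(x) = 2·x^2 + 2·x   ⇒   g'(x) = 4·x + 2
  lim(x→∞) f'(x)/g'(x) = lim(x→∞) (4)/(4·x + 2)
  = 0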